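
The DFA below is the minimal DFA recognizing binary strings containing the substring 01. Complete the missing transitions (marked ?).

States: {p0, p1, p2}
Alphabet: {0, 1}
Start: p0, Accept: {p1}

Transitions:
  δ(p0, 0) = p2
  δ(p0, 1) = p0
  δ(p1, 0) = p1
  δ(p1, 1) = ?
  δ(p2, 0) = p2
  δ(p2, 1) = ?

From the language and accept set, identify what each state tracks — p0: no 0 seen yet; p1: substring 01 seen; p2: seen a 0, waiting for 1.
Each missing δ(q, a) is the state matching the new tracked value after reading a.
δ(p1, 1) = p1; δ(p2, 1) = p1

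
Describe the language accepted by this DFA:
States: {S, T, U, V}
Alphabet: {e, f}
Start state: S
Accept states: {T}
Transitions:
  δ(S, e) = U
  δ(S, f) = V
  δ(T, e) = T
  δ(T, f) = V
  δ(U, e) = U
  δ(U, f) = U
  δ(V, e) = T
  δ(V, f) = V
Testing a few strings:
  'ef' → reject
  'e' → reject
  'f' → reject
  'feff' → reject
State roles: S=no input read; T=started with f, last symbol e; U=started with e (dead); V=started with f, last symbol f
All strings over {e,f} that start with f and end with e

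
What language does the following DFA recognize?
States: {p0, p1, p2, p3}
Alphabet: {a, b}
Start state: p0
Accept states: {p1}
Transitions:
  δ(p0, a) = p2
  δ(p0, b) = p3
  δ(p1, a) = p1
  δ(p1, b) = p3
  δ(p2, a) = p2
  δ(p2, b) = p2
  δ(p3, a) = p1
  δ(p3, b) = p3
Testing a few strings:
  'b' → reject
  'aaba' → reject
  'a' → reject
  'bab' → reject
State roles: p0=no input read; p1=started with b, last symbol a; p2=started with a (dead); p3=started with b, last symbol b
All strings over {a,b} that start with b and end with a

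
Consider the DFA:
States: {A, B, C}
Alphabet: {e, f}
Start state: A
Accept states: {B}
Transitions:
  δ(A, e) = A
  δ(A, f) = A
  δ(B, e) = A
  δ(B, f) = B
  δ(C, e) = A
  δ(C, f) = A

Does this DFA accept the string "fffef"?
Processing string "fffef":
  A --f--> A
  A --f--> A
  A --f--> A
  A --e--> A
  A --f--> A
Final state: A
Accept states: {B}
No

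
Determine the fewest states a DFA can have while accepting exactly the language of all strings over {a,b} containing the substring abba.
By Myhill–Nerode, count the distinguishable equivalence classes: 5 classes — one per longest suffix of the input that is a prefix of 'abba' (lengths 0 through 3), plus an absorbing 'already seen abba' class.
5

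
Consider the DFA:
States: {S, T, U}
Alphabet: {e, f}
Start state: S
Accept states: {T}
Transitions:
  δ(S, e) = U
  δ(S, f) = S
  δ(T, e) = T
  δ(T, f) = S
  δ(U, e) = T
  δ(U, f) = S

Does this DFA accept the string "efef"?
Processing string "efef":
  S --e--> U
  U --f--> S
  S --e--> U
  U --f--> S
Final state: S
Accept states: {T}
No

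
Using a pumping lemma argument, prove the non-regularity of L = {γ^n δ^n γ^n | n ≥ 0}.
Assume L is regular with pumping length p. Idea: pumping the first γ-block unbalances it against the other two.
Choose s = γ^p δ^p γ^p ∈ L (|s| = 3p ≥ p). By the pumping lemma, s = xyz with |xy| ≤ p, |y| > 0, so y = γ^k with k ≥ 1, inside the first γ-block. Then xy²z = γ^(p+k) δ^p γ^p. The first block has length p+k ≠ p, so the three block lengths are no longer equal and xy²z ∉ L.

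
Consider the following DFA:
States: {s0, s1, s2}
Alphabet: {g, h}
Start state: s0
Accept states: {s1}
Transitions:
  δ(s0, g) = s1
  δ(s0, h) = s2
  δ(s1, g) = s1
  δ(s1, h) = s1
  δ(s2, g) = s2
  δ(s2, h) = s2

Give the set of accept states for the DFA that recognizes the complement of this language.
Complement accept states = All states \ Original accept states
= {s0, s1, s2} \ {s1}
{s0, s2}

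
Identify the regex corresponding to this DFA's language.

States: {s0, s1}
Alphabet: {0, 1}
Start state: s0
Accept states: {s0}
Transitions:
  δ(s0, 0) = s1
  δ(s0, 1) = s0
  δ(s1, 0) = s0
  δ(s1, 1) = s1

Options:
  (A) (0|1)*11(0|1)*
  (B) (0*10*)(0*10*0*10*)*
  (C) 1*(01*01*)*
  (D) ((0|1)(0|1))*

Check each option against the DFA on short strings; one disagreement eliminates an option:
  (A) (0|1)*11(0|1)*: on ε the DFA stays in s0 and accepts (s0 ∈ Accept), but the regex does not match it → eliminate
  (B) (0*10*)(0*10*0*10*)*: on ε the DFA stays in s0 and accepts (s0 ∈ Accept), but the regex does not match it → eliminate
  (C) 1*(01*01*)*: agrees with the DFA on every string of length ≤ 6
  (D) ((0|1)(0|1))*: on '1' the DFA goes s0 → s0 and accepts (s0 ∈ Accept), but the regex does not match it → eliminate
Only (C) is consistent with the DFA.
(C) 1*(01*01*)*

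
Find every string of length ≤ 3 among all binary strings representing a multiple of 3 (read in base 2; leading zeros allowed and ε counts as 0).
ε, 0, 00, 11, 000, 011, 110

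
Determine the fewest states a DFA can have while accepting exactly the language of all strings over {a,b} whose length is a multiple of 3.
By Myhill–Nerode, count the distinguishable equivalence classes: three classes — length mod 3.
3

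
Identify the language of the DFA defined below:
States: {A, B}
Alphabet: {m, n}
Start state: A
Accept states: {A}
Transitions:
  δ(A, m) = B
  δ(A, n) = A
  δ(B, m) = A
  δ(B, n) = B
Testing a few strings:
  'mm' → accept
  'nmm' → accept
  'mnm' → accept
  'nn' → accept
State roles: A=even number of m's so far; B=odd number of m's so far
All strings over {m,n} with an even number of m's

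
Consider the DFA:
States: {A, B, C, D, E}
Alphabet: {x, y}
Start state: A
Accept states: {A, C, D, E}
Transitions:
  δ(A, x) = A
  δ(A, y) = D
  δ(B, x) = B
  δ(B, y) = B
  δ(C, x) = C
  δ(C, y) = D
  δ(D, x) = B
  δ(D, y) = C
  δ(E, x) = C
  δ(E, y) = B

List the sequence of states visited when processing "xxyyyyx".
read 'x': A → A
  read 'x': A → A
  read 'y': A → D
  read 'y': D → C
  read 'y': C → D
  read 'y': D → C
  read 'x': C → C
A -> A -> A -> D -> C -> D -> C -> C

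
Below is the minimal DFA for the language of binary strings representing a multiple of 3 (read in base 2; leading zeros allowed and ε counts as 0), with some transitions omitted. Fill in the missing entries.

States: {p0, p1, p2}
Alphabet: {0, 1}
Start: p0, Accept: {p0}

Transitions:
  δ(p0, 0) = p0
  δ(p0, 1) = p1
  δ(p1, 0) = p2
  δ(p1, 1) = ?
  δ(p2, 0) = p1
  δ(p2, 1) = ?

From the language and accept set, identify what each state tracks — p0: value ≡ 0 (mod 3); p1: value ≡ 1 (mod 3); p2: value ≡ 2 (mod 3).
Each missing δ(q, a) is the state matching the new tracked value after reading a.
δ(p1, 1) = p0; δ(p2, 1) = p2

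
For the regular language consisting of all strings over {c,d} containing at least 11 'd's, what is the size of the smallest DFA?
By Myhill–Nerode, count the distinguishable equivalence classes: 12 classes — having seen 0, 1, …, 10, or ≥11 copies of 'd'; any two classes i < j (j ≤ 11) are distinguished by the string d^(11−j), which takes class j to 11 copies (accepted) but leaves class i below 11 (rejected).
12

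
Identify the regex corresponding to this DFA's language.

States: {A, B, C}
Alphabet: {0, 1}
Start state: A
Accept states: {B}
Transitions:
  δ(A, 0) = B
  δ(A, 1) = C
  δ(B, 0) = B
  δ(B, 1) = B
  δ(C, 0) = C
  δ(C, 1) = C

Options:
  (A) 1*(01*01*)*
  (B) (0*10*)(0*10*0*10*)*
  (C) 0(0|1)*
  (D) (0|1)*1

Check each option against the DFA on short strings; one disagreement eliminates an option:
  (A) 1*(01*01*)*: on ε the DFA stays in A and rejects (A ∉ Accept), but the regex matches it → eliminate
  (B) (0*10*)(0*10*0*10*)*: on '0' the DFA goes A → B and accepts (B ∈ Accept), but the regex does not match it → eliminate
  (C) 0(0|1)*: agrees with the DFA on every string of length ≤ 6
  (D) (0|1)*1: on '0' the DFA goes A → B and accepts (B ∈ Accept), but the regex does not match it → eliminate
Only (C) is consistent with the DFA.
(C) 0(0|1)*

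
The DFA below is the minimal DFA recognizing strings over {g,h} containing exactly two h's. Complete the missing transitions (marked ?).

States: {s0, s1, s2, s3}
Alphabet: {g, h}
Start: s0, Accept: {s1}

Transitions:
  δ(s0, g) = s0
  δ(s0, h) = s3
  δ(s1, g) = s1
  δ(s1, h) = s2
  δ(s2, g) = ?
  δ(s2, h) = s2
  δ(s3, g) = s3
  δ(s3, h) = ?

From the language and accept set, identify what each state tracks — s0: zero h's; s1: two h's; s2: ≥ three h's (dead); s3: one h.
Each missing δ(q, a) is the state matching the new tracked value after reading a.
δ(s2, g) = s2; δ(s3, h) = s1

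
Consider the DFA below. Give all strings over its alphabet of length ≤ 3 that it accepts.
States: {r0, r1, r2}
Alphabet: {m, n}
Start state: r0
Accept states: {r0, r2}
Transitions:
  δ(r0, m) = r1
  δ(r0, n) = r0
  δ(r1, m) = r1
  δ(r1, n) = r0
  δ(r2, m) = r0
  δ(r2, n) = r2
ε, n, mn, nn, mmn, mnn, nmn, nnn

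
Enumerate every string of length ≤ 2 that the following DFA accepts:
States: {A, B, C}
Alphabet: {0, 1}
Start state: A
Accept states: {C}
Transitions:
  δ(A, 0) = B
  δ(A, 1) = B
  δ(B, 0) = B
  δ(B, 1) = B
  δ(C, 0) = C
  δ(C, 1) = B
None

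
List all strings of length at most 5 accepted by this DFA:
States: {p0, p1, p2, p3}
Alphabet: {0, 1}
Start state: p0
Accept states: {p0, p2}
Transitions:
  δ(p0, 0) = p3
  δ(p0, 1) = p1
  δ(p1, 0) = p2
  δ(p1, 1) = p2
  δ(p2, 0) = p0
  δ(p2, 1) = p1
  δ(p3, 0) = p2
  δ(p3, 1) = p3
ε, 00, 10, 11, 000, 010, 100, 110, 0010, 0011, 0100, 0110, 1010, 1011, 1110, 1111, 00000, 00010, 00011, 00100, 00110, 01010, 01011, 01100, 01110, 10000, 10010, 10011, 10100, 10110, 11000, 11010, 11011, 11100, 11110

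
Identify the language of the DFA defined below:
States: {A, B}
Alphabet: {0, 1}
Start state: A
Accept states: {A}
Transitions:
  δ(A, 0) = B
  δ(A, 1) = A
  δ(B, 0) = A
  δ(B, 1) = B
Testing a few strings:
  '01' → reject
  '11' → accept
  '001' → accept
  '000' → reject
State roles: A=even number of 0's so far; B=odd number of 0's so far
All binary strings with an even number of 0's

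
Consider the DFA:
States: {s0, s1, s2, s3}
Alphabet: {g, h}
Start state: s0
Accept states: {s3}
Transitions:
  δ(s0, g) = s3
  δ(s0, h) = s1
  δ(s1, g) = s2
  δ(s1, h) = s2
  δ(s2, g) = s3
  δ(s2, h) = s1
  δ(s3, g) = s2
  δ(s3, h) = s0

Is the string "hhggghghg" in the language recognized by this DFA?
Processing string "hhggghghg":
  s0 --h--> s1
  s1 --h--> s2
  s2 --g--> s3
  s3 --g--> s2
  s2 --g--> s3
  s3 --h--> s0
  s0 --g--> s3
  s3 --h--> s0
  s0 --g--> s3
Final state: s3
Accept states: {s3}
Yes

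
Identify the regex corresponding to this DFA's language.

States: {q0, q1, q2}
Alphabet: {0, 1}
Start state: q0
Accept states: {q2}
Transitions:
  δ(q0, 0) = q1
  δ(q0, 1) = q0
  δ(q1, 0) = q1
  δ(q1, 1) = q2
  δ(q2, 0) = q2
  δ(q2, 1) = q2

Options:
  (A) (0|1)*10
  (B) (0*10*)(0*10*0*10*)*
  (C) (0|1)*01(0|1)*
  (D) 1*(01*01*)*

Check each option against the DFA on short strings; one disagreement eliminates an option:
  (A) (0|1)*10: on '01' the DFA goes q0 → q1 → q2 and accepts (q2 ∈ Accept), but the regex does not match it → eliminate
  (B) (0*10*)(0*10*0*10*)*: on '1' the DFA goes q0 → q0 and rejects (q0 ∉ Accept), but the regex matches it → eliminate
  (C) (0|1)*01(0|1)*: agrees with the DFA on every string of length ≤ 6
  (D) 1*(01*01*)*: on ε the DFA stays in q0 and rejects (q0 ∉ Accept), but the regex matches it → eliminate
Only (C) is consistent with the DFA.
(C) (0|1)*01(0|1)*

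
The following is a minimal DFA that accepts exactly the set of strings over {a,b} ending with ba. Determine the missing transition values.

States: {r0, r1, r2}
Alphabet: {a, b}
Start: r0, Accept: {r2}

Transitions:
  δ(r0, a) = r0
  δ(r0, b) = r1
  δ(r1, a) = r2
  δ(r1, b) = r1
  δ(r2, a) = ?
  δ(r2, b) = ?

From the language and accept set, identify what each state tracks — r0: no suffix match; r1: one trailing b; r2: suffix is ba.
Each missing δ(q, a) is the state matching the new tracked value after reading a.
δ(r2, a) = r0; δ(r2, b) = r1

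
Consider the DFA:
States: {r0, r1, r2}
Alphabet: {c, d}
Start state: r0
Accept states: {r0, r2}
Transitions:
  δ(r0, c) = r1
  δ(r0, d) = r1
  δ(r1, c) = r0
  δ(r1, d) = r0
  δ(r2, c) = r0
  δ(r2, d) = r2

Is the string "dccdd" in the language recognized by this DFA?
Processing string "dccdd":
  r0 --d--> r1
  r1 --c--> r0
  r0 --c--> r1
  r1 --d--> r0
  r0 --d--> r1
Final state: r1
Accept states: {r0, r2}
No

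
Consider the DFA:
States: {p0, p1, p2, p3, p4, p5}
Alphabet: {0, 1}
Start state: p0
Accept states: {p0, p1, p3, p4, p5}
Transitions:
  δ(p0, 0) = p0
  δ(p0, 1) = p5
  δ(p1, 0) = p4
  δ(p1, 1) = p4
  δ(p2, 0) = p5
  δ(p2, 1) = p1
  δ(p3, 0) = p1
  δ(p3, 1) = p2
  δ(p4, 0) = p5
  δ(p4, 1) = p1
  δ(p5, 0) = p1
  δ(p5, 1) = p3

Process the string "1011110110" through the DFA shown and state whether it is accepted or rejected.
Processing string "1011110110":
  p0 --1--> p5
  p5 --0--> p1
  p1 --1--> p4
  p4 --1--> p1
  p1 --1--> p4
  p4 --1--> p1
  p1 --0--> p4
  p4 --1--> p1
  p1 --1--> p4
  p4 --0--> p5
Final state: p5
Accept states: {p0, p1, p3, p4, p5}
Yes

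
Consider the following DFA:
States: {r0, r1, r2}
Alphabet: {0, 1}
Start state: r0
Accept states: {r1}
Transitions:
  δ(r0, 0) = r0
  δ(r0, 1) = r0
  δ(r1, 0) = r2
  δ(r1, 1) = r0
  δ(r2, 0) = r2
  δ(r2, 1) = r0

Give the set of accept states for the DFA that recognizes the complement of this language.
Complement accept states = All states \ Original accept states
= {r0, r1, r2} \ {r1}
{r0, r2}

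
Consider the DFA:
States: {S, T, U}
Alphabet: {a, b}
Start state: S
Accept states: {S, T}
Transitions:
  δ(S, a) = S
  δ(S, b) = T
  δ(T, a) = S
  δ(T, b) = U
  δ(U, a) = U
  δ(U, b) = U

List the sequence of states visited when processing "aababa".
read 'a': S → S
  read 'a': S → S
  read 'b': S → T
  read 'a': T → S
  read 'b': S → T
  read 'a': T → S
S -> S -> S -> T -> S -> T -> S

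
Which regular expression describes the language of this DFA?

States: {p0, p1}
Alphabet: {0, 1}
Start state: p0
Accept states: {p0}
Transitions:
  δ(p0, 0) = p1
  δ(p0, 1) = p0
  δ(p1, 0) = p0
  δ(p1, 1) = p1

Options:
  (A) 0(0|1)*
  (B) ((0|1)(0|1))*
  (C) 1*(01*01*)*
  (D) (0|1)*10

Check each option against the DFA on short strings; one disagreement eliminates an option:
  (A) 0(0|1)*: on ε the DFA stays in p0 and accepts (p0 ∈ Accept), but the regex does not match it → eliminate
  (B) ((0|1)(0|1))*: on '1' the DFA goes p0 → p0 and accepts (p0 ∈ Accept), but the regex does not match it → eliminate
  (C) 1*(01*01*)*: agrees with the DFA on every string of length ≤ 6
  (D) (0|1)*10: on ε the DFA stays in p0 and accepts (p0 ∈ Accept), but the regex does not match it → eliminate
Only (C) is consistent with the DFA.
(C) 1*(01*01*)*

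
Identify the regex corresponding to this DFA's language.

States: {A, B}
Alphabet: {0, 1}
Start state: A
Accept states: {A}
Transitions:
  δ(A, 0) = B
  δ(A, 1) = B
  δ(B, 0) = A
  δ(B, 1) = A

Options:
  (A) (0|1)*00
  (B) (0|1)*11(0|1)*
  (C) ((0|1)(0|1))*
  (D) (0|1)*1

Check each option against the DFA on short strings; one disagreement eliminates an option:
  (A) (0|1)*00: on ε the DFA stays in A and accepts (A ∈ Accept), but the regex does not match it → eliminate
  (B) (0|1)*11(0|1)*: on ε the DFA stays in A and accepts (A ∈ Accept), but the regex does not match it → eliminate
  (C) ((0|1)(0|1))*: agrees with the DFA on every string of length ≤ 6
  (D) (0|1)*1: on ε the DFA stays in A and accepts (A ∈ Accept), but the regex does not match it → eliminate
Only (C) is consistent with the DFA.
(C) ((0|1)(0|1))*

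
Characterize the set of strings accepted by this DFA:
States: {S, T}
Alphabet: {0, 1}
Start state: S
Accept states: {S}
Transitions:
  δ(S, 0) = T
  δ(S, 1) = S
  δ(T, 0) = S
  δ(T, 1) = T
Testing a few strings:
  '00' → accept
  '01' → reject
  '1' → accept
  '0' → reject
State roles: S=even number of 0's so far; T=odd number of 0's so far
All binary strings with an even number of 0's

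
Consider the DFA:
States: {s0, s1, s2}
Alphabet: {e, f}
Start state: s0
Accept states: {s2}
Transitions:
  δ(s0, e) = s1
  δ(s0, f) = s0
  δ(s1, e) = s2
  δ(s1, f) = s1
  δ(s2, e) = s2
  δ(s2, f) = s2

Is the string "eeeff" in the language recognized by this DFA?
Processing string "eeeff":
  s0 --e--> s1
  s1 --e--> s2
  s2 --e--> s2
  s2 --f--> s2
  s2 --f--> s2
Final state: s2
Accept states: {s2}
Yes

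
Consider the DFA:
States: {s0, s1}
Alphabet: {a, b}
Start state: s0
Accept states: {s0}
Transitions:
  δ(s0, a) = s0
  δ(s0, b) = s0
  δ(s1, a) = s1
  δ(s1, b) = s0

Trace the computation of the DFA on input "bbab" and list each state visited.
read 'b': s0 → s0
  read 'b': s0 → s0
  read 'a': s0 → s0
  read 'b': s0 → s0
s0 -> s0 -> s0 -> s0 -> s0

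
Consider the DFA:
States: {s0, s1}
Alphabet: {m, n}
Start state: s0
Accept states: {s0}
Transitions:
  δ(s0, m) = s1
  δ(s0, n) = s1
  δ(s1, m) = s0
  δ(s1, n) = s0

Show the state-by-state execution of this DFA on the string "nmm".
read 'n': s0 → s1
  read 'm': s1 → s0
  read 'm': s0 → s1
s0 -> s1 -> s0 -> s1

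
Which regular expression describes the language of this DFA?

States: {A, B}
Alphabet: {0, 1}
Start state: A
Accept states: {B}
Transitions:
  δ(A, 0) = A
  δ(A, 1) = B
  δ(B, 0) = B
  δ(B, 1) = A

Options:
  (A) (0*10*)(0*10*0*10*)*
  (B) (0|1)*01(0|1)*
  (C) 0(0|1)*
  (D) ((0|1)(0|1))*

Check each option against the DFA on short strings; one disagreement eliminates an option:
  (A) (0*10*)(0*10*0*10*)*: agrees with the DFA on every string of length ≤ 6
  (B) (0|1)*01(0|1)*: on '1' the DFA goes A → B and accepts (B ∈ Accept), but the regex does not match it → eliminate
  (C) 0(0|1)*: on '0' the DFA goes A → A and rejects (A ∉ Accept), but the regex matches it → eliminate
  (D) ((0|1)(0|1))*: on ε the DFA stays in A and rejects (A ∉ Accept), but the regex matches it → eliminate
Only (A) is consistent with the DFA.
(A) (0*10*)(0*10*0*10*)*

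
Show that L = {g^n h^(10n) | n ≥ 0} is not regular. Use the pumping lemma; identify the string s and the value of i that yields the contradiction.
Assume L is regular with pumping length p. Idea: pumping the g-block breaks the 1:10 ratio.
Choose s = g^p h^(10p) (length 11p ≥ p). By the pumping lemma, s = xyz with |xy| ≤ p, |y| > 0, so y = g^k with k ≥ 1. Then xy²z = g^(p+k) h^(10p). For this to be in L we would need 10p = 10(p+k), i.e. 10k = 0, contradicting k ≥ 1. So xy²z ∉ L.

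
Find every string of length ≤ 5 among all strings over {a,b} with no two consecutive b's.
ε, a, b, aa, ab, ba, aaa, aab, aba, baa, bab, aaaa, aaab, aaba, abaa, abab, baaa, baab, baba, aaaaa, aaaab, aaaba, aabaa, aabab, abaaa, abaab, ababa, baaaa, baaab, baaba, babaa, babab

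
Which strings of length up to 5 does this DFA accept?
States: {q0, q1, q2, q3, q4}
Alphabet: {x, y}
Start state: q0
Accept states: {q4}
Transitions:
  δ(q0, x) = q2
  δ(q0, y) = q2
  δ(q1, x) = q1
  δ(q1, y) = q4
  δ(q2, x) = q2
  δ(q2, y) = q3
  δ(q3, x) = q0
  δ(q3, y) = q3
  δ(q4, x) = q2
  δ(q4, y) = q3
None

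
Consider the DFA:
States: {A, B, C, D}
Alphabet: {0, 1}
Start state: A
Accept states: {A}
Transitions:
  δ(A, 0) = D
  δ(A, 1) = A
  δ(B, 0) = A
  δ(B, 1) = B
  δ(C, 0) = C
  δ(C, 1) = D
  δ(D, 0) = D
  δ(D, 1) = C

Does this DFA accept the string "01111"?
Processing string "01111":
  A --0--> D
  D --1--> C
  C --1--> D
  D --1--> C
  C --1--> D
Final state: D
Accept states: {A}
No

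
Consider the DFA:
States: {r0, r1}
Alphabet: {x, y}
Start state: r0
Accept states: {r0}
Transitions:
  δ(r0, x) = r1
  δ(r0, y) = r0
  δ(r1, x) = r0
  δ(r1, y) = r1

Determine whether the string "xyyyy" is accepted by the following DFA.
Processing string "xyyyy":
  r0 --x--> r1
  r1 --y--> r1
  r1 --y--> r1
  r1 --y--> r1
  r1 --y--> r1
Final state: r1
Accept states: {r0}
No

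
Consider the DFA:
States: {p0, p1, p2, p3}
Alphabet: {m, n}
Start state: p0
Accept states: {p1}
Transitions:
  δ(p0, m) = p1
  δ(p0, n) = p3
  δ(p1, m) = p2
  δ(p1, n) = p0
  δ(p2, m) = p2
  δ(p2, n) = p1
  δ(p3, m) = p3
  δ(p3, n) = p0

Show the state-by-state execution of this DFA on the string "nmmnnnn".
read 'n': p0 → p3
  read 'm': p3 → p3
  read 'm': p3 → p3
  read 'n': p3 → p0
  read 'n': p0 → p3
  read 'n': p3 → p0
  read 'n': p0 → p3
p0 -> p3 -> p3 -> p3 -> p0 -> p3 -> p0 -> p3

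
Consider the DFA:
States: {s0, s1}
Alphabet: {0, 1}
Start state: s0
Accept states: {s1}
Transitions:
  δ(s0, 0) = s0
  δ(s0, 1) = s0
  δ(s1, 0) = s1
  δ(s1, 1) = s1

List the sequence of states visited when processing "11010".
read '1': s0 → s0
  read '1': s0 → s0
  read '0': s0 → s0
  read '1': s0 → s0
  read '0': s0 → s0
s0 -> s0 -> s0 -> s0 -> s0 -> s0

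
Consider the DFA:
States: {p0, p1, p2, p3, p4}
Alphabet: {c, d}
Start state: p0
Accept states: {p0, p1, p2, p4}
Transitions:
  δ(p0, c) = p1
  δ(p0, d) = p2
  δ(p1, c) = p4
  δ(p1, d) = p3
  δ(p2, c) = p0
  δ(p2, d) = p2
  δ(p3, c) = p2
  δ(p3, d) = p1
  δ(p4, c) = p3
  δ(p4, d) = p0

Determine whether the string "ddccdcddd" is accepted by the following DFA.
Processing string "ddccdcddd":
  p0 --d--> p2
  p2 --d--> p2
  p2 --c--> p0
  p0 --c--> p1
  p1 --d--> p3
  p3 --c--> p2
  p2 --d--> p2
  p2 --d--> p2
  p2 --d--> p2
Final state: p2
Accept states: {p0, p1, p2, p4}
Yes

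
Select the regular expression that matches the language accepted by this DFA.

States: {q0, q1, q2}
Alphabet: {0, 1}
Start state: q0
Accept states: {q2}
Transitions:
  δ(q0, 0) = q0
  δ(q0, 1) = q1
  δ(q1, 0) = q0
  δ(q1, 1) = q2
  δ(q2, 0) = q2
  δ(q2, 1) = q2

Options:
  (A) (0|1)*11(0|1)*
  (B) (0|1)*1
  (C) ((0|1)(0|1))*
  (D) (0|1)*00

Check each option against the DFA on short strings; one disagreement eliminates an option:
  (A) (0|1)*11(0|1)*: agrees with the DFA on every string of length ≤ 6
  (B) (0|1)*1: on '1' the DFA goes q0 → q1 and rejects (q1 ∉ Accept), but the regex matches it → eliminate
  (C) ((0|1)(0|1))*: on ε the DFA stays in q0 and rejects (q0 ∉ Accept), but the regex matches it → eliminate
  (D) (0|1)*00: on '00' the DFA goes q0 → q0 → q0 and rejects (q0 ∉ Accept), but the regex matches it → eliminate
Only (A) is consistent with the DFA.
(A) (0|1)*11(0|1)*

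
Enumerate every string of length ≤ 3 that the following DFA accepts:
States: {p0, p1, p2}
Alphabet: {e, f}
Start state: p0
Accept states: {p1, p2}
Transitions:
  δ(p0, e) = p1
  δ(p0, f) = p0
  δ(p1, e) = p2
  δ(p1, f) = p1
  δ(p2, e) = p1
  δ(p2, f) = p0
e, ee, ef, fe, eee, efe, eff, fee, fef, ffe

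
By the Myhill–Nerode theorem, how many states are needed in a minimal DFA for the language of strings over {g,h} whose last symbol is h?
By Myhill–Nerode, count the distinguishable equivalence classes: 2^1 = 2 classes — the DFA must remember the last 1 symbol read; every pair of distinct length-1 suffixes is distinguishable by some continuation.
2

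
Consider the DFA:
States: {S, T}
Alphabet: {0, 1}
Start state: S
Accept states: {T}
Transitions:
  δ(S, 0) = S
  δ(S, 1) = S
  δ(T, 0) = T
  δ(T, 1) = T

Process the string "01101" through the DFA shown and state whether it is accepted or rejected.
Processing string "01101":
  S --0--> S
  S --1--> S
  S --1--> S
  S --0--> S
  S --1--> S
Final state: S
Accept states: {T}
No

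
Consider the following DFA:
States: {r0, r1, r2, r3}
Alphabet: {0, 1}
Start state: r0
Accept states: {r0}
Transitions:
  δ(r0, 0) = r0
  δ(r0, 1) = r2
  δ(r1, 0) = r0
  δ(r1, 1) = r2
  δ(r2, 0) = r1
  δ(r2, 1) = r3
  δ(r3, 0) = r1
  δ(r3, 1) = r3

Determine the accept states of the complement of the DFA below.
Complement accept states = All states \ Original accept states
= {r0, r1, r2, r3} \ {r0}
{r1, r2, r3}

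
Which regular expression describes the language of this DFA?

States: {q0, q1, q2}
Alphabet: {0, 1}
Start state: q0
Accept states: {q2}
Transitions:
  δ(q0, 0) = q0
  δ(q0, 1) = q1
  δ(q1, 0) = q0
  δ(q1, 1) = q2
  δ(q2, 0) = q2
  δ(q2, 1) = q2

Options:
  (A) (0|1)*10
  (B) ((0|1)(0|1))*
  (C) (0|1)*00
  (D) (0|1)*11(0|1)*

Check each option against the DFA on short strings; one disagreement eliminates an option:
  (A) (0|1)*10: on '10' the DFA goes q0 → q1 → q0 and rejects (q0 ∉ Accept), but the regex matches it → eliminate
  (B) ((0|1)(0|1))*: on ε the DFA stays in q0 and rejects (q0 ∉ Accept), but the regex matches it → eliminate
  (C) (0|1)*00: on '00' the DFA goes q0 → q0 → q0 and rejects (q0 ∉ Accept), but the regex matches it → eliminate
  (D) (0|1)*11(0|1)*: agrees with the DFA on every string of length ≤ 6
Only (D) is consistent with the DFA.
(D) (0|1)*11(0|1)*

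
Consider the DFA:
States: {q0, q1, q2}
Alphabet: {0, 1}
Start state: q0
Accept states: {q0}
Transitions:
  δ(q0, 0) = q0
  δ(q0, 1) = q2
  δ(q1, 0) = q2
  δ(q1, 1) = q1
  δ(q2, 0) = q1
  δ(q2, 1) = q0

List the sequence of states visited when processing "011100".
read '0': q0 → q0
  read '1': q0 → q2
  read '1': q2 → q0
  read '1': q0 → q2
  read '0': q2 → q1
  read '0': q1 → q2
q0 -> q0 -> q2 -> q0 -> q2 -> q1 -> q2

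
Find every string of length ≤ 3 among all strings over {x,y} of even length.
ε, xx, xy, yx, yy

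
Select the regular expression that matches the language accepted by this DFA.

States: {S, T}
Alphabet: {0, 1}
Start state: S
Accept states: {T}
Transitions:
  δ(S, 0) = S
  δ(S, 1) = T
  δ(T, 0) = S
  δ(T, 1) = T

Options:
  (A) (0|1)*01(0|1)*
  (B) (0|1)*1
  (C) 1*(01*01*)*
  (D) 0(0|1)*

Check each option against the DFA on short strings; one disagreement eliminates an option:
  (A) (0|1)*01(0|1)*: on '1' the DFA goes S → T and accepts (T ∈ Accept), but the regex does not match it → eliminate
  (B) (0|1)*1: agrees with the DFA on every string of length ≤ 6
  (C) 1*(01*01*)*: on ε the DFA stays in S and rejects (S ∉ Accept), but the regex matches it → eliminate
  (D) 0(0|1)*: on '0' the DFA goes S → S and rejects (S ∉ Accept), but the regex matches it → eliminate
Only (B) is consistent with the DFA.
(B) (0|1)*1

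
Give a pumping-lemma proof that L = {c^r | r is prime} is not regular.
Assume L is regular with pumping length p. Idea: pumping by a suitable count produces a composite length.
Let q be a prime with q ≥ p and choose s = c^q ∈ L. By the pumping lemma, s = xyz with |xy| ≤ p, |y| = k ≥ 1. Take i = q+1: |xy^(q+1)z| = q + q·k = q(1+k). Since q ≥ 2 and 1+k ≥ 2, q(1+k) is composite, so xy^(q+1)z ∉ L.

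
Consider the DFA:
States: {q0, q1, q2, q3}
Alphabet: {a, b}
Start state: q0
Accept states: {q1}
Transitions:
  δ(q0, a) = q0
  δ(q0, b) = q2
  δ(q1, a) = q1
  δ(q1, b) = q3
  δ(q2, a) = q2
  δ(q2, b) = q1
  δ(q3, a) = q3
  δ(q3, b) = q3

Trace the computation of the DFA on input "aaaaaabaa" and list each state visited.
read 'a': q0 → q0
  read 'a': q0 → q0
  read 'a': q0 → q0
  read 'a': q0 → q0
  read 'a': q0 → q0
  read 'a': q0 → q0
  read 'b': q0 → q2
  read 'a': q2 → q2
  read 'a': q2 → q2
q0 -> q0 -> q0 -> q0 -> q0 -> q0 -> q0 -> q2 -> q2 -> q2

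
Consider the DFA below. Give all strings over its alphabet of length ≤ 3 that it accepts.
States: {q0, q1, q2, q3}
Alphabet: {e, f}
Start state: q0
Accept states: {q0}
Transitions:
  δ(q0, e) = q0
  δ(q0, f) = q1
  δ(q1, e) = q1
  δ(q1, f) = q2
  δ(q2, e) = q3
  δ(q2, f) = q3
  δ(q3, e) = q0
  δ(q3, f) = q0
ε, e, ee, eee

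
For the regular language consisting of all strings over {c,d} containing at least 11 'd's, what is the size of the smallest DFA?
By Myhill–Nerode, count the distinguishable equivalence classes: 12 classes — having seen 0, 1, …, 10, or ≥11 copies of 'd'; any two classes i < j (j ≤ 11) are distinguished by the string d^(11−j), which takes class j to 11 copies (accepted) but leaves class i below 11 (rejected).
12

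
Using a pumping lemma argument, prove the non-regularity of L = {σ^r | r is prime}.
Assume L is regular with pumping length p. Idea: pumping by a suitable count produces a composite length.
Let q be a prime with q ≥ p and choose s = σ^q ∈ L. By the pumping lemma, s = xyz with |xy| ≤ p, |y| = k ≥ 1. Take i = q+1: |xy^(q+1)z| = q + q·k = q(1+k). Since q ≥ 2 and 1+k ≥ 2, q(1+k) is composite, so xy^(q+1)z ∉ L.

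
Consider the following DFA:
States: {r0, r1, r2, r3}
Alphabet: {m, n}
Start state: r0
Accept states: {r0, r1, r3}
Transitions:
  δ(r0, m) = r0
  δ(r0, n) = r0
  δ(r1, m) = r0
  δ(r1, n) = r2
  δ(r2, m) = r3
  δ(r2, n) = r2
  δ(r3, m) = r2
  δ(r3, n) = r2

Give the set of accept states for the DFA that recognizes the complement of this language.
Complement accept states = All states \ Original accept states
= {r0, r1, r2, r3} \ {r0, r1, r3}
{r2}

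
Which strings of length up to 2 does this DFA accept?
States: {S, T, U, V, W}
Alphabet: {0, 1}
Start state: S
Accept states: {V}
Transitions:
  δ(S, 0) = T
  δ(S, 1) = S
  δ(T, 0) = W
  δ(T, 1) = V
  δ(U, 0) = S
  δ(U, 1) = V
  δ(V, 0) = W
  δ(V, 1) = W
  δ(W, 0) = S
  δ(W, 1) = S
01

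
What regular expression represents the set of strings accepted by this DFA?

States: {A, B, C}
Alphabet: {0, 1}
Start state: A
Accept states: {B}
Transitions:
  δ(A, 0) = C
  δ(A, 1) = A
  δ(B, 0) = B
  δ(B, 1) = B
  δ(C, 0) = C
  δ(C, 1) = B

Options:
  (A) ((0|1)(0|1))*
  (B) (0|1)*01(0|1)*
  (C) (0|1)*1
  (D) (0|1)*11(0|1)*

Check each option against the DFA on short strings; one disagreement eliminates an option:
  (A) ((0|1)(0|1))*: on ε the DFA stays in A and rejects (A ∉ Accept), but the regex matches it → eliminate
  (B) (0|1)*01(0|1)*: agrees with the DFA on every string of length ≤ 6
  (C) (0|1)*1: on '1' the DFA goes A → A and rejects (A ∉ Accept), but the regex matches it → eliminate
  (D) (0|1)*11(0|1)*: on '01' the DFA goes A → C → B and accepts (B ∈ Accept), but the regex does not match it → eliminate
Only (B) is consistent with the DFA.
(B) (0|1)*01(0|1)*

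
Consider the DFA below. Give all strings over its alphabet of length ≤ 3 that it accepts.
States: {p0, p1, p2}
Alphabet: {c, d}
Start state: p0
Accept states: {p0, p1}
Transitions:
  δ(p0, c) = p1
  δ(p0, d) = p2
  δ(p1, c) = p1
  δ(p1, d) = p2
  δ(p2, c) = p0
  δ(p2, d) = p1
ε, c, cc, dc, dd, ccc, cdc, cdd, dcc, ddc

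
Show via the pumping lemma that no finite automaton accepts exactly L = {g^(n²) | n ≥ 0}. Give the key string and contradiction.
Assume L is regular with pumping length p. Idea: pumping adds a fixed amount, but gaps between consecutive squares grow.
Choose s = g^(p²) (length p² ≥ p). By the pumping lemma, s = xyz with |xy| ≤ p, |y| > 0, so |y| = k with 1 ≤ k ≤ p. Then |xy²z| = p²+k. Since p² < p²+k ≤ p²+p < (p+1)², the length p²+k lies strictly between consecutive squares, so it is not a perfect square and xy²z ∉ L.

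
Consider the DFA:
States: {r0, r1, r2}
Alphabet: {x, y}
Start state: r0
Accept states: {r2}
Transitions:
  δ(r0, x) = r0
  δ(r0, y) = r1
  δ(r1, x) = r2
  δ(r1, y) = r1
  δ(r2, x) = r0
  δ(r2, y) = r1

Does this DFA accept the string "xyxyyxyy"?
Processing string "xyxyyxyy":
  r0 --x--> r0
  r0 --y--> r1
  r1 --x--> r2
  r2 --y--> r1
  r1 --y--> r1
  r1 --x--> r2
  r2 --y--> r1
  r1 --y--> r1
Final state: r1
Accept states: {r2}
No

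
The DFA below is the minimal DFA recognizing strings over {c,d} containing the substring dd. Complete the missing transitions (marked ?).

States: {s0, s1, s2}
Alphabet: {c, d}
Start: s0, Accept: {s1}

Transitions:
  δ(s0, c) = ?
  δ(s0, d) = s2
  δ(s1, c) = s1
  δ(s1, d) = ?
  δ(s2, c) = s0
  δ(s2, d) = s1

From the language and accept set, identify what each state tracks — s0: no progress toward dd; s1: substring dd seen; s2: one trailing d.
Each missing δ(q, a) is the state matching the new tracked value after reading a.
δ(s0, c) = s0; δ(s1, d) = s1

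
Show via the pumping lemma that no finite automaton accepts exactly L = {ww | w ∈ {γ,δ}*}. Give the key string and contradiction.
Assume L is regular with pumping length p. Idea: pumping the leading γ-block breaks the equality of the two halves.
Choose s = γ^p δ γ^p δ ∈ L (with w = γ^p δ). |s| = 2p+2 ≥ p. By the pumping lemma, s = xyz with |xy| ≤ p, |y| > 0, so y = γ^k with k ≥ 1, in the first γ-block. Then xy²z = γ^(p+k) δ γ^p δ, of length 2p+2+k. If k is odd this length is odd, so it cannot be of the form ww. If k is even, each half has length p+1+k/2 ≤ p+k, so the first half lies entirely inside the leading γ-block and contains no δ, while the second half ends in δ; the halves differ. Either way xy²z ∉ L.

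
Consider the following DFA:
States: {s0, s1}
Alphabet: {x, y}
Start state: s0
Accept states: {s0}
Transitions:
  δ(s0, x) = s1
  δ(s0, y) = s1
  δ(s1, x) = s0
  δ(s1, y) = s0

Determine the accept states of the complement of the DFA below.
Complement accept states = All states \ Original accept states
= {s0, s1} \ {s0}
{s1}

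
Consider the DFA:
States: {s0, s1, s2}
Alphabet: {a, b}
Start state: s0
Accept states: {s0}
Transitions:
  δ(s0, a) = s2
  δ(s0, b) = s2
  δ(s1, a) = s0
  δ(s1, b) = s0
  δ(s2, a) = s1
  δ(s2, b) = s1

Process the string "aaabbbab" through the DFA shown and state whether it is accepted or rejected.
Processing string "aaabbbab":
  s0 --a--> s2
  s2 --a--> s1
  s1 --a--> s0
  s0 --b--> s2
  s2 --b--> s1
  s1 --b--> s0
  s0 --a--> s2
  s2 --b--> s1
Final state: s1
Accept states: {s0}
No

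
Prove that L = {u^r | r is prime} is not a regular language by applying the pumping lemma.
Assume L is regular with pumping length p. Idea: pumping by a suitable count produces a composite length.
Let q be a prime with q ≥ p and choose s = u^q ∈ L. By the pumping lemma, s = xyz with |xy| ≤ p, |y| = k ≥ 1. Take i = q+1: |xy^(q+1)z| = q + q·k = q(1+k). Since q ≥ 2 and 1+k ≥ 2, q(1+k) is composite, so xy^(q+1)z ∉ L.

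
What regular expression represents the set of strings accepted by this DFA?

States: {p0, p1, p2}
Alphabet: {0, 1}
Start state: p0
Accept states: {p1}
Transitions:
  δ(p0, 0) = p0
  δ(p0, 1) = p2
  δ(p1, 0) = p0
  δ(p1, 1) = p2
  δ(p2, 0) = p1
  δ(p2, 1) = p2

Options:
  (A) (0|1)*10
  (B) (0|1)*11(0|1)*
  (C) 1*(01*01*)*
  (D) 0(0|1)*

Check each option against the DFA on short strings; one disagreement eliminates an option:
  (A) (0|1)*10: agrees with the DFA on every string of length ≤ 6
  (B) (0|1)*11(0|1)*: on '10' the DFA goes p0 → p2 → p1 and accepts (p1 ∈ Accept), but the regex does not match it → eliminate
  (C) 1*(01*01*)*: on ε the DFA stays in p0 and rejects (p0 ∉ Accept), but the regex matches it → eliminate
  (D) 0(0|1)*: on '0' the DFA goes p0 → p0 and rejects (p0 ∉ Accept), but the regex matches it → eliminate
Only (A) is consistent with the DFA.
(A) (0|1)*10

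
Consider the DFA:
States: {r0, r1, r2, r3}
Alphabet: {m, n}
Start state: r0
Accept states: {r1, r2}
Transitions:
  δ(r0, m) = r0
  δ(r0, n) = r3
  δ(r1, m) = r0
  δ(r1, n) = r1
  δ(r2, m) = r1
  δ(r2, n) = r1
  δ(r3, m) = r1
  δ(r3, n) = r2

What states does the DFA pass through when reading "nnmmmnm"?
read 'n': r0 → r3
  read 'n': r3 → r2
  read 'm': r2 → r1
  read 'm': r1 → r0
  read 'm': r0 → r0
  read 'n': r0 → r3
  read 'm': r3 → r1
r0 -> r3 -> r2 -> r1 -> r0 -> r0 -> r3 -> r1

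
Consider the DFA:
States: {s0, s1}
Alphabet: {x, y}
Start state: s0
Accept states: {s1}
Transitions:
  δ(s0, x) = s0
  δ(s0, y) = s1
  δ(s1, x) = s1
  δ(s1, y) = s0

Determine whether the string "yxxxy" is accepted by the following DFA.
Processing string "yxxxy":
  s0 --y--> s1
  s1 --x--> s1
  s1 --x--> s1
  s1 --x--> s1
  s1 --y--> s0
Final state: s0
Accept states: {s1}
No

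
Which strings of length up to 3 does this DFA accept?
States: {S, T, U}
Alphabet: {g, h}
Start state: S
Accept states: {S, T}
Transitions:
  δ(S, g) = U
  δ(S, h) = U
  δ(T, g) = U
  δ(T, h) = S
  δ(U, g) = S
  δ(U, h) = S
ε, gg, gh, hg, hh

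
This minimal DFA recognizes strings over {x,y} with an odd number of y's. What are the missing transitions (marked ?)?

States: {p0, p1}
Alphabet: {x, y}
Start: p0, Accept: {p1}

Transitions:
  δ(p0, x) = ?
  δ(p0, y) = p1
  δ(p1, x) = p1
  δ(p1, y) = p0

From the language and accept set, identify what each state tracks — p0: even number of y's so far; p1: odd number of y's so far.
Each missing δ(q, a) is the state matching the new tracked value after reading a.
δ(p0, x) = p0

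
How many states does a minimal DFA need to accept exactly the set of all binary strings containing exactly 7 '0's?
By Myhill–Nerode, count the distinguishable equivalence classes: 9 classes — having seen 0, 1, …, 7, or >7 copies of '0'; the count-7 class is the only accepting one and >7 is dead.
9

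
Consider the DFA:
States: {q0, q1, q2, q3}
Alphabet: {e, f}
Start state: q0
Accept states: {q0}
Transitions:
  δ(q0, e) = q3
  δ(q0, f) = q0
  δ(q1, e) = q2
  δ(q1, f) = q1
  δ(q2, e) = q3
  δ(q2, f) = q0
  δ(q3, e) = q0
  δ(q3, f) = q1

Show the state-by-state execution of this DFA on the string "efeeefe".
read 'e': q0 → q3
  read 'f': q3 → q1
  read 'e': q1 → q2
  read 'e': q2 → q3
  read 'e': q3 → q0
  read 'f': q0 → q0
  read 'e': q0 → q3
q0 -> q3 -> q1 -> q2 -> q3 -> q0 -> q0 -> q3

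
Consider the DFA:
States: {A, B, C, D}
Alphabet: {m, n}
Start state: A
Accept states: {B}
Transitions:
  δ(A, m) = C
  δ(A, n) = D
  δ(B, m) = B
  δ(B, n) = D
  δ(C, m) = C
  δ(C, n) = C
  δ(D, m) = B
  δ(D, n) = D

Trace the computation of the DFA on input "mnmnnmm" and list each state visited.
read 'm': A → C
  read 'n': C → C
  read 'm': C → C
  read 'n': C → C
  read 'n': C → C
  read 'm': C → C
  read 'm': C → C
A -> C -> C -> C -> C -> C -> C -> C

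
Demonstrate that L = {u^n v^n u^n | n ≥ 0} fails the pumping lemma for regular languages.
Assume L is regular with pumping length p. Idea: pumping the first u-block unbalances it against the other two.
Choose s = u^p v^p u^p ∈ L (|s| = 3p ≥ p). By the pumping lemma, s = xyz with |xy| ≤ p, |y| > 0, so y = u^k with k ≥ 1, inside the first u-block. Then xy²z = u^(p+k) v^p u^p. The first block has length p+k ≠ p, so the three block lengths are no longer equal and xy²z ∉ L.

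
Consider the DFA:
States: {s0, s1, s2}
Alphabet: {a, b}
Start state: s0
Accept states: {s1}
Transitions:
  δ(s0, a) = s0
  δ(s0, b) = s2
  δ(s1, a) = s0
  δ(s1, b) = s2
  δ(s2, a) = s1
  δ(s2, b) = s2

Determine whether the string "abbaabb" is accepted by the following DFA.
Processing string "abbaabb":
  s0 --a--> s0
  s0 --b--> s2
  s2 --b--> s2
  s2 --a--> s1
  s1 --a--> s0
  s0 --b--> s2
  s2 --b--> s2
Final state: s2
Accept states: {s1}
No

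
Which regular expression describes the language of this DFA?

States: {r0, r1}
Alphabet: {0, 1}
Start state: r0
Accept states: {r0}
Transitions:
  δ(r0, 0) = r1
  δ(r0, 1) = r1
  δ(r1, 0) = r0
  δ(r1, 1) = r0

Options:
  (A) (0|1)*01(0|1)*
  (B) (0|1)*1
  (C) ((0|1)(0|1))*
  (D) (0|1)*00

Check each option against the DFA on short strings; one disagreement eliminates an option:
  (A) (0|1)*01(0|1)*: on ε the DFA stays in r0 and accepts (r0 ∈ Accept), but the regex does not match it → eliminate
  (B) (0|1)*1: on ε the DFA stays in r0 and accepts (r0 ∈ Accept), but the regex does not match it → eliminate
  (C) ((0|1)(0|1))*: agrees with the DFA on every string of length ≤ 6
  (D) (0|1)*00: on ε the DFA stays in r0 and accepts (r0 ∈ Accept), but the regex does not match it → eliminate
Only (C) is consistent with the DFA.
(C) ((0|1)(0|1))*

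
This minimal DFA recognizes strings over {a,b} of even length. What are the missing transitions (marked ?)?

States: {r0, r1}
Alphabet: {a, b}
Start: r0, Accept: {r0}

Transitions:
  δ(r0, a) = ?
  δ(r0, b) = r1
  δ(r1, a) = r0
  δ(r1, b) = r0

From the language and accept set, identify what each state tracks — r0: even length so far; r1: odd length so far.
Each missing δ(q, a) is the state matching the new tracked value after reading a.
δ(r0, a) = r1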